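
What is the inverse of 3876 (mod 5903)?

Apply the Euclidean algorithm and back-substitute:
5903 = 1·3876 + 2027
3876 = 1·2027 + 1849
2027 = 1·1849 + 178
1849 = 10·178 + 69
178 = 2·69 + 40
69 = 1·40 + 29
40 = 1·29 + 11
29 = 2·11 + 7
11 = 1·7 + 4
7 = 1·4 + 3
4 = 1·3 + 1
3 = 3·1 + 0
gcd(3876, 5903) = 1, so the inverse exists.
Back-substitute for 1:
1 = 1·4 − 1·3
  = −1·7 + 2·4
  = 2·11 − 3·7
  = −3·29 + 8·11
  = 8·40 − 11·29
  = −11·69 + 19·40
  = 19·178 − 49·69
  = −49·1849 + 509·178
  = 509·2027 − 558·1849
  = −558·3876 + 1067·2027
  = 1067·5903 − 1625·3876
So 3876⁻¹ ≡ −1625 ≡ 4278 (mod 5903).

4278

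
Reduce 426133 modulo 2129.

333

426133 = 200*2129 + 333, so 426133 ≡ 333 (mod 2129).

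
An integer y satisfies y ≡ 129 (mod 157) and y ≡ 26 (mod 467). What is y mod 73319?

42990

157⁻¹ mod 467: 157×351 ≡ 1 (mod 467), so 157⁻¹ ≡ 351.
y = 129 + 157×((26 − 129)×351 mod 467) = 129 + 157×273 = 42990.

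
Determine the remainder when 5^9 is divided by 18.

By square-and-multiply:
9 in binary is 1001, i.e. 9 = 8 + 1.
5^1 ≡ 5 (mod 18)
5^2 ≡ 5^2 = 25 ≡ 7 (mod 18)
5^4 ≡ 7^2 = 49 ≡ 13 (mod 18)
5^8 ≡ 13^2 = 169 ≡ 7 (mod 18)
5^9 = 5^8 * 5^1 ≡ 7 * 5 (mod 18).
7 * 5 = 35 ≡ 17 (mod 18).

17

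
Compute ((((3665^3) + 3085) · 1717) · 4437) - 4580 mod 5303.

4126

(3665)^3 ≡ 3360 (mod 5303)
3360 + 3085 = 6445 ≡ 1142 (mod 5303)
1142 · 1717 = 1960814 ≡ 4007 (mod 5303)
4007 · 4437 = 17779059 ≡ 3403 (mod 5303)
3403 - 4580 = -1177 ≡ 4126 (mod 5303)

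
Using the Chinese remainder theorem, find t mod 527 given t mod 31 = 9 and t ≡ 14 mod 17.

31⁻¹ mod 17: 31*11 ≡ 1 (mod 17), so 31⁻¹ ≡ 11.
t = 9 + 31*((14 − 9)*11 mod 17) = 9 + 31*4 = 133.
Check: 133 mod 31 = 9, 133 mod 17 = 14. ✓

133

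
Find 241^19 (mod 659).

19 in binary is 10011, i.e. 19 = 16 + 2 + 1.
241^1 ≡ 241 (mod 659)
241^2 ≡ 241^2 = 58081 ≡ 89 (mod 659)
241^4 ≡ 89^2 = 7921 ≡ 13 (mod 659)
241^8 ≡ 13^2 = 169 (mod 659)
241^16 ≡ 169^2 = 28561 ≡ 224 (mod 659)
241^19 = 241^16 × 241^2 × 241^1 ≡ 224 × 89 × 241 (mod 659).
Accumulate the product:
224 × 89 = 19936 ≡ 166
166 × 241 = 40006 ≡ 466

466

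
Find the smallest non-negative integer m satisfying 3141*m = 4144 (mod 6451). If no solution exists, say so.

gcd(3141, 6451) = 1, so a unique solution mod 6451 exists.
3141⁻¹ ≡ 2672 (mod 6451).
m ≡ 2672*4144 ≡ 2852 (mod 6451).

2852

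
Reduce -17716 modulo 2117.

-17716 = -9×2117 + 1337, so -17716 ≡ 1337 (mod 2117).

1337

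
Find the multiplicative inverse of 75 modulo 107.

10

Run the extended Euclidean algorithm:
107 = 1*75 + 32
75 = 2*32 + 11
32 = 2*11 + 10
11 = 1*10 + 1
10 = 10*1 + 0
gcd(75, 107) = 1, so the inverse exists.
Bézout: 1 = −7*107 + 10*75.
So 75⁻¹ ≡ 10 (mod 107).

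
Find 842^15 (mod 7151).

5821

Compute successive squares:
15 in binary is 1111, i.e. 15 = 8 + 4 + 2 + 1.
842^1 ≡ 842 (mod 7151)
842^2 ≡ 842^2 = 708964 ≡ 1015 (mod 7151)
842^4 ≡ 1015^2 = 1030225 ≡ 481 (mod 7151)
842^8 ≡ 481^2 = 231361 ≡ 2529 (mod 7151)
842^15 = 842^8 * 842^4 * 842^2 * 842^1 ≡ 2529 * 481 * 1015 * 842 (mod 7151).
Accumulate the product:
2529 * 481 = 1216449 ≡ 779
779 * 1015 = 790685 ≡ 4075
4075 * 842 = 3431150 ≡ 5821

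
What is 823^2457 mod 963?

By square-and-multiply:
2457 in binary is 100110011001, i.e. 2457 = 2048 + 256 + 128 + 16 + 8 + 1.
823^1 ≡ 823 (mod 963)
823^2 ≡ 823^2 = 677329 ≡ 340 (mod 963)
823^4 ≡ 340^2 = 115600 ≡ 40 (mod 963)
823^8 ≡ 40^2 = 1600 ≡ 637 (mod 963)
823^16 ≡ 637^2 = 405769 ≡ 346 (mod 963)
823^32 ≡ 346^2 = 119716 ≡ 304 (mod 963)
823^64 ≡ 304^2 = 92416 ≡ 931 (mod 963)
823^128 ≡ 931^2 = 866761 ≡ 61 (mod 963)
823^256 ≡ 61^2 = 3721 ≡ 832 (mod 963)
823^512 ≡ 832^2 = 692224 ≡ 790 (mod 963)
823^1024 ≡ 790^2 = 624100 ≡ 76 (mod 963)
823^2048 ≡ 76^2 = 5776 ≡ 961 (mod 963)
823^2457 = 823^2048 * 823^256 * 823^128 * 823^16 * 823^8 * 823^1 ≡ 961 * 832 * 61 * 346 * 637 * 823 (mod 963).
Accumulate the product:
961 * 832 = 799552 ≡ 262
262 * 61 = 15982 ≡ 574
574 * 346 = 198604 ≡ 226
226 * 637 = 143962 ≡ 475
475 * 823 = 390925 ≡ 910

910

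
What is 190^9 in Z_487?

462

Compute successive squares:
190^1 ≡ 190 (mod 487)
190^2 ≡ 190^2 = 36100 ≡ 62 (mod 487)
190^4 ≡ 62^2 = 3844 ≡ 435 (mod 487)
190^8 ≡ 435^2 = 189225 ≡ 269 (mod 487)
190^9 = 190^8 · 190^1 ≡ 269 · 190 (mod 487).
269 · 190 = 51110 ≡ 462 (mod 487).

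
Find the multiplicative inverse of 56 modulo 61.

By the extended Euclidean algorithm:
61 = 1·56 + 5
56 = 11·5 + 1
5 = 5·1 + 0
gcd(56, 61) = 1, so the inverse exists.
Bézout: 1 = −11·61 + 12·56.
So 56⁻¹ ≡ 12 (mod 61).

12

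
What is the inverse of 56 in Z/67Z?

67 = 1·56 + 11
56 = 5·11 + 1
11 = 11·1 + 0
gcd(56, 67) = 1, so the inverse exists.
Bézout: 1 = −5·67 + 6·56.
So 56⁻¹ ≡ 6 (mod 67).

6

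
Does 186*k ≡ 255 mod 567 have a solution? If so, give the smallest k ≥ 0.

gcd(186, 567) = 3, and 3 | 255, so solutions exist.
Divide through by 3: 62*k ≡ 85 mod 189.
62⁻¹ ≡ 125 (mod 189).
k ≡ 125*85 ≡ 41 (mod 189).
The smallest non-negative solution is k = 41.

41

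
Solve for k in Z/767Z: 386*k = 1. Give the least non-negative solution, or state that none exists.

gcd(386, 767) = 1, so a unique solution mod 767 exists.
386⁻¹ ≡ 614 (mod 767).
k ≡ 614*1 ≡ 614 (mod 767).

614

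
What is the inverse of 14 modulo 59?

38

Run the extended Euclidean algorithm:
59 = 4×14 + 3
14 = 4×3 + 2
3 = 1×2 + 1
2 = 2×1 + 0
gcd(14, 59) = 1, so the inverse exists.
Bézout: 1 = 5×59 − 21×14.
So 14⁻¹ ≡ −21 ≡ 38 (mod 59).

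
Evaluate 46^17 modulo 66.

40

46^1 ≡ 46 (mod 66)
46^2 ≡ 46^2 = 2116 ≡ 4 (mod 66)
46^4 ≡ 4^2 = 16 (mod 66)
46^8 ≡ 16^2 = 256 ≡ 58 (mod 66)
46^16 ≡ 58^2 = 3364 ≡ 64 (mod 66)
46^17 = 46^16 × 46^1 ≡ 64 × 46 (mod 66).
64 × 46 = 2944 ≡ 40 (mod 66).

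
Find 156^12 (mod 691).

683

By square-and-multiply:
12 in binary is 1100, i.e. 12 = 8 + 4.
156^1 ≡ 156 (mod 691)
156^2 ≡ 156^2 = 24336 ≡ 151 (mod 691)
156^4 ≡ 151^2 = 22801 ≡ 689 (mod 691)
156^8 ≡ 689^2 = 474721 ≡ 4 (mod 691)
156^12 = 156^8 · 156^4 ≡ 4 · 689 (mod 691).
4 · 689 = 2756 ≡ 683 (mod 691).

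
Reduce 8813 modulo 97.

8813 = 90·97 + 83, so 8813 ≡ 83 (mod 97).

83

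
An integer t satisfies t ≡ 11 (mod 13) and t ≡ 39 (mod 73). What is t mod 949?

13⁻¹ mod 73: 13×45 ≡ 1 (mod 73), so 13⁻¹ ≡ 45.
t = 11 + 13×((39 − 11)×45 mod 73) = 11 + 13×19 = 258.

258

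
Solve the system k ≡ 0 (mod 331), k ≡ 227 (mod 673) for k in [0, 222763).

331⁻¹ mod 673: 331*61 ≡ 1 (mod 673), so 331⁻¹ ≡ 61.
k = 0 + 331*((227 − 0)*61 mod 673) = 0 + 331*387 = 128097.

128097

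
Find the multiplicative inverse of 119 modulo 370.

370 = 3·119 + 13
119 = 9·13 + 2
13 = 6·2 + 1
2 = 2·1 + 0
gcd(119, 370) = 1, so the inverse exists.
Bézout: 1 = 55·370 − 171·119.
So 119⁻¹ ≡ −171 ≡ 199 (mod 370).

199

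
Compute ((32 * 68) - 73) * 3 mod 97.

4

32 * 68 = 2176 ≡ 42 (mod 97)
42 - 73 = -31 ≡ 66 (mod 97)
66 * 3 = 198 ≡ 4 (mod 97)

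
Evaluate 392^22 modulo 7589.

5531

22 in binary is 10110, i.e. 22 = 16 + 4 + 2.
392^1 ≡ 392 (mod 7589)
392^2 ≡ 392^2 = 153664 ≡ 1884 (mod 7589)
392^4 ≡ 1884^2 = 3549456 ≡ 5393 (mod 7589)
392^8 ≡ 5393^2 = 29084449 ≡ 3401 (mod 7589)
392^16 ≡ 3401^2 = 11566801 ≡ 1165 (mod 7589)
392^22 = 392^16 * 392^4 * 392^2 ≡ 1165 * 5393 * 1884 (mod 7589).
Accumulate the product:
1165 * 5393 = 6282845 ≡ 6742
6742 * 1884 = 12701928 ≡ 5531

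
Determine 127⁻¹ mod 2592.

2143

2592 = 20·127 + 52
127 = 2·52 + 23
52 = 2·23 + 6
23 = 3·6 + 5
6 = 1·5 + 1
5 = 5·1 + 0
gcd(127, 2592) = 1, so the inverse exists.
Bézout: 1 = 22·2592 − 449·127.
So 127⁻¹ ≡ −449 ≡ 2143 (mod 2592).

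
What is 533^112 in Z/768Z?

Compute successive squares:
112 in binary is 1110000, i.e. 112 = 64 + 32 + 16.
533^1 ≡ 533 (mod 768)
533^2 ≡ 533^2 = 284089 ≡ 697 (mod 768)
533^4 ≡ 697^2 = 485809 ≡ 433 (mod 768)
533^8 ≡ 433^2 = 187489 ≡ 97 (mod 768)
533^16 ≡ 97^2 = 9409 ≡ 193 (mod 768)
533^32 ≡ 193^2 = 37249 ≡ 385 (mod 768)
533^64 ≡ 385^2 = 148225 ≡ 1 (mod 768)
533^112 = 533^64 × 533^32 × 533^16 ≡ 1 × 385 × 193 (mod 768).
Accumulate the product:
1 × 385 = 385
385 × 193 = 74305 ≡ 577

577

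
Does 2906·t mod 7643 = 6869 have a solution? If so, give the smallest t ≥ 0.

915

gcd(2906, 7643) = 1, so a unique solution mod 7643 exists.
2906⁻¹ ≡ 5894 (mod 7643).
t ≡ 5894·6869 ≡ 915 (mod 7643).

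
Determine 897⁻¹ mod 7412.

157

By the extended Euclidean algorithm:
7412 = 8·897 + 236
897 = 3·236 + 189
236 = 1·189 + 47
189 = 4·47 + 1
47 = 47·1 + 0
gcd(897, 7412) = 1, so the inverse exists.
Back-substitute for 1:
1 = 1·189 − 4·47
  = −4·236 + 5·189
  = 5·897 − 19·236
  = −19·7412 + 157·897
So 897⁻¹ ≡ 157 (mod 7412).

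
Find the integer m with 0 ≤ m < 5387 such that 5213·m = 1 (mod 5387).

4613

5387 = 1*5213 + 174
5213 = 29*174 + 167
174 = 1*167 + 7
167 = 23*7 + 6
7 = 1*6 + 1
6 = 6*1 + 0
gcd(5213, 5387) = 1, so the inverse exists.
Back-substitute for 1:
1 = 1*7 − 1*6
  = −1*167 + 24*7
  = 24*174 − 25*167
  = −25*5213 + 749*174
  = 749*5387 − 774*5213
So 5213⁻¹ ≡ −774 ≡ 4613 (mod 5387).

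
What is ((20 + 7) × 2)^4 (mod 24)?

20 + 7 = 27 ≡ 3 (mod 24)
3 × 2 = 6
(6)^4 ≡ 0 (mod 24)

0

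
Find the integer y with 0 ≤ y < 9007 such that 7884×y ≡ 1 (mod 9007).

Apply the Euclidean algorithm and back-substitute:
9007 = 1*7884 + 1123
7884 = 7*1123 + 23
1123 = 48*23 + 19
23 = 1*19 + 4
19 = 4*4 + 3
4 = 1*3 + 1
3 = 3*1 + 0
gcd(7884, 9007) = 1, so the inverse exists.
Bézout: 1 = −2057*9007 + 2350*7884.
So 7884⁻¹ ≡ 2350 (mod 9007).

2350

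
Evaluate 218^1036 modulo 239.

75

By square-and-multiply:
218^1 ≡ 218 (mod 239)
218^2 ≡ 218^2 = 47524 ≡ 202 (mod 239)
218^4 ≡ 202^2 = 40804 ≡ 174 (mod 239)
218^8 ≡ 174^2 = 30276 ≡ 162 (mod 239)
218^16 ≡ 162^2 = 26244 ≡ 193 (mod 239)
218^32 ≡ 193^2 = 37249 ≡ 204 (mod 239)
218^64 ≡ 204^2 = 41616 ≡ 30 (mod 239)
218^128 ≡ 30^2 = 900 ≡ 183 (mod 239)
218^256 ≡ 183^2 = 33489 ≡ 29 (mod 239)
218^512 ≡ 29^2 = 841 ≡ 124 (mod 239)
218^1024 ≡ 124^2 = 15376 ≡ 80 (mod 239)
218^1036 = 218^1024 · 218^8 · 218^4 ≡ 80 · 162 · 174 (mod 239).
Accumulate the product:
80 · 162 = 12960 ≡ 54
54 · 174 = 9396 ≡ 75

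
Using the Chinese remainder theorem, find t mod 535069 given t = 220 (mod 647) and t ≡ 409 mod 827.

647⁻¹ mod 827: 647*657 ≡ 1 (mod 827), so 647⁻¹ ≡ 657.
t = 220 + 647*((409 − 220)*657 mod 827) = 220 + 647*123 = 79801.

79801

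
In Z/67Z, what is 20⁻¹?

57

Run the extended Euclidean algorithm:
67 = 3×20 + 7
20 = 2×7 + 6
7 = 1×6 + 1
6 = 6×1 + 0
gcd(20, 67) = 1, so the inverse exists.
Back-substitute for 1:
1 = 1×7 − 1×6
  = −1×20 + 3×7
  = 3×67 − 10×20
So 20⁻¹ ≡ −10 ≡ 57 (mod 67).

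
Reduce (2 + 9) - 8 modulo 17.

2 + 9 = 11
11 - 8 = 3

3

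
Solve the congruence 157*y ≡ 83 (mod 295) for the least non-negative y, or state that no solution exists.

164

gcd(157, 295) = 1, so a unique solution mod 295 exists.
157⁻¹ ≡ 233 (mod 295).
y ≡ 233*83 ≡ 164 (mod 295).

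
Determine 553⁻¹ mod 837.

Run the extended Euclidean algorithm:
837 = 1×553 + 284
553 = 1×284 + 269
284 = 1×269 + 15
269 = 17×15 + 14
15 = 1×14 + 1
14 = 14×1 + 0
gcd(553, 837) = 1, so the inverse exists.
Back-substitute for 1:
1 = 1×15 − 1×14
  = −1×269 + 18×15
  = 18×284 − 19×269
  = −19×553 + 37×284
  = 37×837 − 56×553
So 553⁻¹ ≡ −56 ≡ 781 (mod 837).

781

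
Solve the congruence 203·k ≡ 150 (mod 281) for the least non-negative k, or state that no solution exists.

gcd(203, 281) = 1, so a unique solution mod 281 exists.
203⁻¹ ≡ 18 (mod 281).
k ≡ 18·150 ≡ 171 (mod 281).

171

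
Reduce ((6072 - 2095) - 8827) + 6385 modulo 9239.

6072 - 2095 = 3977
3977 - 8827 = -4850 ≡ 4389 (mod 9239)
4389 + 6385 = 10774 ≡ 1535 (mod 9239)

1535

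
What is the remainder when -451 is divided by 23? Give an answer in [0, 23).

-451 = -20*23 + 9, so -451 ≡ 9 (mod 23).

9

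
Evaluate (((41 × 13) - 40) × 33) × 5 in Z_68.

17

41 × 13 = 533 ≡ 57 (mod 68)
57 - 40 = 17
17 × 33 = 561 ≡ 17 (mod 68)
17 × 5 = 85 ≡ 17 (mod 68)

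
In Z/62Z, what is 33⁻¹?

Apply the Euclidean algorithm and back-substitute:
62 = 1×33 + 29
33 = 1×29 + 4
29 = 7×4 + 1
4 = 4×1 + 0
gcd(33, 62) = 1, so the inverse exists.
Bézout: 1 = 8×62 − 15×33.
So 33⁻¹ ≡ −15 ≡ 47 (mod 62).

47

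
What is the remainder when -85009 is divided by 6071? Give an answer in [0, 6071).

-85009 = -15×6071 + 6056, so -85009 ≡ 6056 (mod 6071).

6056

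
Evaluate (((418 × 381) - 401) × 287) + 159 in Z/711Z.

418 × 381 = 159258 ≡ 705 (mod 711)
705 - 401 = 304
304 × 287 = 87248 ≡ 506 (mod 711)
506 + 159 = 665

665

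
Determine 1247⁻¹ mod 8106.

8106 = 6*1247 + 624
1247 = 1*624 + 623
624 = 1*623 + 1
623 = 623*1 + 0
gcd(1247, 8106) = 1, so the inverse exists.
Back-substitute for 1:
1 = 1*624 − 1*623
  = −1*1247 + 2*624
  = 2*8106 − 13*1247
So 1247⁻¹ ≡ −13 ≡ 8093 (mod 8106).

8093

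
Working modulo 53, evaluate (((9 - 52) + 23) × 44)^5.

27

9 - 52 = -43 ≡ 10 (mod 53)
10 + 23 = 33
33 × 44 = 1452 ≡ 21 (mod 53)
(21)^5 ≡ 27 (mod 53)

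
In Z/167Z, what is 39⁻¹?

167 = 4*39 + 11
39 = 3*11 + 6
11 = 1*6 + 5
6 = 1*5 + 1
5 = 5*1 + 0
gcd(39, 167) = 1, so the inverse exists.
Back-substitute for 1:
1 = 1*6 − 1*5
  = −1*11 + 2*6
  = 2*39 − 7*11
  = −7*167 + 30*39
So 39⁻¹ ≡ 30 (mod 167).

30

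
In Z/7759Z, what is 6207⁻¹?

Run the extended Euclidean algorithm:
7759 = 1×6207 + 1552
6207 = 3×1552 + 1551
1552 = 1×1551 + 1
1551 = 1551×1 + 0
gcd(6207, 7759) = 1, so the inverse exists.
Back-substitute for 1:
1 = 1×1552 − 1×1551
  = −1×6207 + 4×1552
  = 4×7759 − 5×6207
So 6207⁻¹ ≡ −5 ≡ 7754 (mod 7759).

7754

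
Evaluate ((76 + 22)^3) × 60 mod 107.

23

76 + 22 = 98
(98)^3 ≡ 20 (mod 107)
20 × 60 = 1200 ≡ 23 (mod 107)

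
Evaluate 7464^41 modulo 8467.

Using repeated squaring:
41 in binary is 101001, i.e. 41 = 32 + 8 + 1.
7464^1 ≡ 7464 (mod 8467)
7464^2 ≡ 7464^2 = 55711296 ≡ 6903 (mod 8467)
7464^4 ≡ 6903^2 = 47651409 ≡ 7600 (mod 8467)
7464^8 ≡ 7600^2 = 57760000 ≡ 6593 (mod 8467)
7464^16 ≡ 6593^2 = 43467649 ≡ 6538 (mod 8467)
7464^32 ≡ 6538^2 = 42745444 ≡ 4028 (mod 8467)
7464^41 = 7464^32 × 7464^8 × 7464^1 ≡ 4028 × 6593 × 7464 (mod 8467).
Accumulate the product:
4028 × 6593 = 26556604 ≡ 4092
4092 × 7464 = 30542688 ≡ 2219

2219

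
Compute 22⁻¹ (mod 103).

Apply the Euclidean algorithm and back-substitute:
103 = 4·22 + 15
22 = 1·15 + 7
15 = 2·7 + 1
7 = 7·1 + 0
gcd(22, 103) = 1, so the inverse exists.
Back-substitute for 1:
1 = 1·15 − 2·7
  = −2·22 + 3·15
  = 3·103 − 14·22
So 22⁻¹ ≡ −14 ≡ 89 (mod 103).

89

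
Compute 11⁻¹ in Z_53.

29

Run the extended Euclidean algorithm:
53 = 4*11 + 9
11 = 1*9 + 2
9 = 4*2 + 1
2 = 2*1 + 0
gcd(11, 53) = 1, so the inverse exists.
Bézout: 1 = 5*53 − 24*11.
So 11⁻¹ ≡ −24 ≡ 29 (mod 53).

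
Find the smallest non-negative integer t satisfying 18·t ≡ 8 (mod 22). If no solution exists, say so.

9

gcd(18, 22) = 2, and 2 | 8, so solutions exist.
Divide through by 2: 9·t mod 11 = 4.
9⁻¹ ≡ 5 (mod 11).
t ≡ 5·4 ≡ 9 (mod 11).
The smallest non-negative solution is t = 9.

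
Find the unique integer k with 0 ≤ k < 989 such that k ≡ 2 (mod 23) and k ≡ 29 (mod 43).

416

23⁻¹ mod 43: 23×15 ≡ 1 (mod 43), so 23⁻¹ ≡ 15.
k = 2 + 23×((29 − 2)×15 mod 43) = 2 + 23×18 = 416.
Check: 416 mod 23 = 2, 416 mod 43 = 29. ✓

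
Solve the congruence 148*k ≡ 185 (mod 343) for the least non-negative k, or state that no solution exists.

87

gcd(148, 343) = 1, so a unique solution mod 343 exists.
148⁻¹ ≡ 197 (mod 343).
k ≡ 197*185 ≡ 87 (mod 343).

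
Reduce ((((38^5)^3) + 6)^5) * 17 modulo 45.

16

(38)^5 ≡ 23 (mod 45)
(23)^3 ≡ 17 (mod 45)
17 + 6 = 23
(23)^5 ≡ 38 (mod 45)
38 * 17 = 646 ≡ 16 (mod 45)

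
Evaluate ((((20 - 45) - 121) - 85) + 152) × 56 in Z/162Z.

20 - 45 = -25 ≡ 137 (mod 162)
137 - 121 = 16
16 - 85 = -69 ≡ 93 (mod 162)
93 + 152 = 245 ≡ 83 (mod 162)
83 × 56 = 4648 ≡ 112 (mod 162)

112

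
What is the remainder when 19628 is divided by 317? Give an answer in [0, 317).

291

19628 = 61×317 + 291, so 19628 ≡ 291 (mod 317).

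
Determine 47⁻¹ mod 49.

24

Run the extended Euclidean algorithm:
49 = 1*47 + 2
47 = 23*2 + 1
2 = 2*1 + 0
gcd(47, 49) = 1, so the inverse exists.
Back-substitute for 1:
1 = 1*47 − 23*2
  = −23*49 + 24*47
So 47⁻¹ ≡ 24 (mod 49).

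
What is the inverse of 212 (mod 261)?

245

Apply the Euclidean algorithm and back-substitute:
261 = 1·212 + 49
212 = 4·49 + 16
49 = 3·16 + 1
16 = 16·1 + 0
gcd(212, 261) = 1, so the inverse exists.
Back-substitute for 1:
1 = 1·49 − 3·16
  = −3·212 + 13·49
  = 13·261 − 16·212
So 212⁻¹ ≡ −16 ≡ 245 (mod 261).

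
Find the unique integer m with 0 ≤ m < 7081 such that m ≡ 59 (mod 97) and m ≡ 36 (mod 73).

97⁻¹ mod 73: 97*70 ≡ 1 (mod 73), so 97⁻¹ ≡ 70.
m = 59 + 97*((36 − 59)*70 mod 73) = 59 + 97*69 = 6752.

6752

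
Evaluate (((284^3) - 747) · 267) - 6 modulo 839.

(284)^3 ≡ 765 (mod 839)
765 - 747 = 18
18 · 267 = 4806 ≡ 611 (mod 839)
611 - 6 = 605

605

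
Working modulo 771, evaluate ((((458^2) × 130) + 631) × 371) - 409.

(458)^2 ≡ 52 (mod 771)
52 × 130 = 6760 ≡ 592 (mod 771)
592 + 631 = 1223 ≡ 452 (mod 771)
452 × 371 = 167692 ≡ 385 (mod 771)
385 - 409 = -24 ≡ 747 (mod 771)

747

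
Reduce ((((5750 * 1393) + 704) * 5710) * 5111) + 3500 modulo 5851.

5750 * 1393 = 8009750 ≡ 5582 (mod 5851)
5582 + 704 = 6286 ≡ 435 (mod 5851)
435 * 5710 = 2483850 ≡ 3026 (mod 5851)
3026 * 5111 = 15465886 ≡ 1693 (mod 5851)
1693 + 3500 = 5193

5193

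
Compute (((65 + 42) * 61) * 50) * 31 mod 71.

65 + 42 = 107 ≡ 36 (mod 71)
36 * 61 = 2196 ≡ 66 (mod 71)
66 * 50 = 3300 ≡ 34 (mod 71)
34 * 31 = 1054 ≡ 60 (mod 71)

60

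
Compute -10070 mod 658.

458

-10070 = -16·658 + 458, so -10070 ≡ 458 (mod 658).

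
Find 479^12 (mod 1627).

456

Compute successive squares:
12 in binary is 1100, i.e. 12 = 8 + 4.
479^1 ≡ 479 (mod 1627)
479^2 ≡ 479^2 = 229441 ≡ 34 (mod 1627)
479^4 ≡ 34^2 = 1156 (mod 1627)
479^8 ≡ 1156^2 = 1336336 ≡ 569 (mod 1627)
479^12 = 479^8 * 479^4 ≡ 569 * 1156 (mod 1627).
569 * 1156 = 657764 ≡ 456 (mod 1627).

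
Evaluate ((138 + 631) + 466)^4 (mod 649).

433

138 + 631 = 769 ≡ 120 (mod 649)
120 + 466 = 586
(586)^4 ≡ 433 (mod 649)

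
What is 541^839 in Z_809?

24

By square-and-multiply:
839 in binary is 1101000111, i.e. 839 = 512 + 256 + 64 + 4 + 2 + 1.
541^1 ≡ 541 (mod 809)
541^2 ≡ 541^2 = 292681 ≡ 632 (mod 809)
541^4 ≡ 632^2 = 399424 ≡ 587 (mod 809)
541^8 ≡ 587^2 = 344569 ≡ 744 (mod 809)
541^16 ≡ 744^2 = 553536 ≡ 180 (mod 809)
541^32 ≡ 180^2 = 32400 ≡ 40 (mod 809)
541^64 ≡ 40^2 = 1600 ≡ 791 (mod 809)
541^128 ≡ 791^2 = 625681 ≡ 324 (mod 809)
541^256 ≡ 324^2 = 104976 ≡ 615 (mod 809)
541^512 ≡ 615^2 = 378225 ≡ 422 (mod 809)
541^839 = 541^512 · 541^256 · 541^64 · 541^4 · 541^2 · 541^1 ≡ 422 · 615 · 791 · 587 · 632 · 541 (mod 809).
Accumulate the product:
422 · 615 = 259530 ≡ 650
650 · 791 = 514150 ≡ 435
435 · 587 = 255345 ≡ 510
510 · 632 = 322320 ≡ 338
338 · 541 = 182858 ≡ 24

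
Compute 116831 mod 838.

349

116831 = 139×838 + 349, so 116831 ≡ 349 (mod 838).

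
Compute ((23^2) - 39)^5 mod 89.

(23)^2 ≡ 84 (mod 89)
84 - 39 = 45
(45)^5 ≡ 64 (mod 89)

64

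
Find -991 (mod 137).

-991 = -8·137 + 105, so -991 ≡ 105 (mod 137).

105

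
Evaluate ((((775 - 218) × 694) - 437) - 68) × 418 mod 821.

775 - 218 = 557
557 × 694 = 386558 ≡ 688 (mod 821)
688 - 437 = 251
251 - 68 = 183
183 × 418 = 76494 ≡ 141 (mod 821)

141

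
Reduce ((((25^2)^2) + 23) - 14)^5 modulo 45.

4

(25)^2 ≡ 40 (mod 45)
(40)^2 ≡ 25 (mod 45)
25 + 23 = 48 ≡ 3 (mod 45)
3 - 14 = -11 ≡ 34 (mod 45)
(34)^5 ≡ 4 (mod 45)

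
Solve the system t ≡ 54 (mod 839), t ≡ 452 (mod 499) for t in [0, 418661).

121709

839⁻¹ mod 499: 839*295 ≡ 1 (mod 499), so 839⁻¹ ≡ 295.
t = 54 + 839*((452 − 54)*295 mod 499) = 54 + 839*145 = 121709.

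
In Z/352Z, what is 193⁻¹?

Run the extended Euclidean algorithm:
352 = 1×193 + 159
193 = 1×159 + 34
159 = 4×34 + 23
34 = 1×23 + 11
23 = 2×11 + 1
11 = 11×1 + 0
gcd(193, 352) = 1, so the inverse exists.
Back-substitute for 1:
1 = 1×23 − 2×11
  = −2×34 + 3×23
  = 3×159 − 14×34
  = −14×193 + 17×159
  = 17×352 − 31×193
So 193⁻¹ ≡ −31 ≡ 321 (mod 352).

321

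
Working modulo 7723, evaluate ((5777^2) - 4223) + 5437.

(5777)^2 ≡ 2646 (mod 7723)
2646 - 4223 = -1577 ≡ 6146 (mod 7723)
6146 + 5437 = 11583 ≡ 3860 (mod 7723)

3860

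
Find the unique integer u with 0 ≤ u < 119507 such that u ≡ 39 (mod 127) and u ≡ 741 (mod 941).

127⁻¹ mod 941: 127×778 ≡ 1 (mod 941), so 127⁻¹ ≡ 778.
u = 39 + 127×((741 − 39)×778 mod 941) = 39 + 127×376 = 47791.

47791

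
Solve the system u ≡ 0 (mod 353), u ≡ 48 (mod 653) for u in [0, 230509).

165910

353⁻¹ mod 653: 353*37 ≡ 1 (mod 653), so 353⁻¹ ≡ 37.
u = 0 + 353*((48 − 0)*37 mod 653) = 0 + 353*470 = 165910.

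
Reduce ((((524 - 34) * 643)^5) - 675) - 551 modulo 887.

673

524 - 34 = 490
490 * 643 = 315070 ≡ 185 (mod 887)
(185)^5 ≡ 125 (mod 887)
125 - 675 = -550 ≡ 337 (mod 887)
337 - 551 = -214 ≡ 673 (mod 887)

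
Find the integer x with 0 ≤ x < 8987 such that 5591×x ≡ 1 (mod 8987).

Apply the Euclidean algorithm and back-substitute:
8987 = 1*5591 + 3396
5591 = 1*3396 + 2195
3396 = 1*2195 + 1201
2195 = 1*1201 + 994
1201 = 1*994 + 207
994 = 4*207 + 166
207 = 1*166 + 41
166 = 4*41 + 2
41 = 20*2 + 1
2 = 2*1 + 0
gcd(5591, 8987) = 1, so the inverse exists.
Bézout: 1 = 2728*8987 − 4385*5591.
So 5591⁻¹ ≡ −4385 ≡ 4602 (mod 8987).

4602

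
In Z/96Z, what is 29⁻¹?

53

By the extended Euclidean algorithm:
96 = 3·29 + 9
29 = 3·9 + 2
9 = 4·2 + 1
2 = 2·1 + 0
gcd(29, 96) = 1, so the inverse exists.
Bézout: 1 = 13·96 − 43·29.
So 29⁻¹ ≡ −43 ≡ 53 (mod 96).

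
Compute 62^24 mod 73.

62^1 ≡ 62 (mod 73)
62^2 ≡ 62^2 = 3844 ≡ 48 (mod 73)
62^4 ≡ 48^2 = 2304 ≡ 41 (mod 73)
62^8 ≡ 41^2 = 1681 ≡ 2 (mod 73)
62^16 ≡ 2^2 = 4 (mod 73)
62^24 = 62^16 · 62^8 ≡ 4 · 2 (mod 73).
4 · 2 = 8 ≡ 8 (mod 73).

8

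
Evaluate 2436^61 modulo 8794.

Compute successive squares:
2436^1 ≡ 2436 (mod 8794)
2436^2 ≡ 2436^2 = 5934096 ≡ 6940 (mod 8794)
2436^4 ≡ 6940^2 = 48163600 ≡ 7656 (mod 8794)
2436^8 ≡ 7656^2 = 58614336 ≡ 2326 (mod 8794)
2436^16 ≡ 2326^2 = 5410276 ≡ 1966 (mod 8794)
2436^32 ≡ 1966^2 = 3865156 ≡ 4590 (mod 8794)
2436^61 = 2436^32 * 2436^16 * 2436^8 * 2436^4 * 2436^1 ≡ 4590 * 1966 * 2326 * 7656 * 2436 (mod 8794).
Accumulate the product:
4590 * 1966 = 9023940 ≡ 1296
1296 * 2326 = 3014496 ≡ 6948
6948 * 7656 = 53193888 ≡ 7776
7776 * 2436 = 18942336 ≡ 60

60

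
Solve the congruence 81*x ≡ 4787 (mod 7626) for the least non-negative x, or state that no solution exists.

gcd(81, 7626) = 3, and 3 does not divide 4787.
So the congruence has no solution.

no solution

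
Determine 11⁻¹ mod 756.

Apply the Euclidean algorithm and back-substitute:
756 = 68×11 + 8
11 = 1×8 + 3
8 = 2×3 + 2
3 = 1×2 + 1
2 = 2×1 + 0
gcd(11, 756) = 1, so the inverse exists.
Back-substitute for 1:
1 = 1×3 − 1×2
  = −1×8 + 3×3
  = 3×11 − 4×8
  = −4×756 + 275×11
So 11⁻¹ ≡ 275 (mod 756).

275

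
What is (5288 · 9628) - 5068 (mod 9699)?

5288 · 9628 = 50912864 ≡ 2813 (mod 9699)
2813 - 5068 = -2255 ≡ 7444 (mod 9699)

7444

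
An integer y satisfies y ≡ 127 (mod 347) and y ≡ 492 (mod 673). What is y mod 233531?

67792

347⁻¹ mod 673: 347*609 ≡ 1 (mod 673), so 347⁻¹ ≡ 609.
y = 127 + 347*((492 − 127)*609 mod 673) = 127 + 347*195 = 67792.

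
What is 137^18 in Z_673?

414

Using repeated squaring:
18 in binary is 10010, i.e. 18 = 16 + 2.
137^1 ≡ 137 (mod 673)
137^2 ≡ 137^2 = 18769 ≡ 598 (mod 673)
137^4 ≡ 598^2 = 357604 ≡ 241 (mod 673)
137^8 ≡ 241^2 = 58081 ≡ 203 (mod 673)
137^16 ≡ 203^2 = 41209 ≡ 156 (mod 673)
137^18 = 137^16 × 137^2 ≡ 156 × 598 (mod 673).
156 × 598 = 93288 ≡ 414 (mod 673).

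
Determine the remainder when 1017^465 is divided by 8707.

4074

Using repeated squaring:
465 in binary is 111010001, i.e. 465 = 256 + 128 + 64 + 16 + 1.
1017^1 ≡ 1017 (mod 8707)
1017^2 ≡ 1017^2 = 1034289 ≡ 6863 (mod 8707)
1017^4 ≡ 6863^2 = 47100769 ≡ 4606 (mod 8707)
1017^8 ≡ 4606^2 = 21215236 ≡ 4984 (mod 8707)
1017^16 ≡ 4984^2 = 24840256 ≡ 7892 (mod 8707)
1017^32 ≡ 7892^2 = 62283664 ≡ 2493 (mod 8707)
1017^64 ≡ 2493^2 = 6215049 ≡ 6958 (mod 8707)
1017^128 ≡ 6958^2 = 48413764 ≡ 2844 (mod 8707)
1017^256 ≡ 2844^2 = 8088336 ≡ 8240 (mod 8707)
1017^465 = 1017^256 × 1017^128 × 1017^64 × 1017^16 × 1017^1 ≡ 8240 × 2844 × 6958 × 7892 × 1017 (mod 8707).
Accumulate the product:
8240 × 2844 = 23434560 ≡ 4023
4023 × 6958 = 27992034 ≡ 7736
7736 × 7892 = 61052512 ≡ 7735
7735 × 1017 = 7866495 ≡ 4074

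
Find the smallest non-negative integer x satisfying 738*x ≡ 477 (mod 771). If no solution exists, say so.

gcd(738, 771) = 3, and 3 | 477, so solutions exist.
Divide through by 3: 246*x = 159 (mod 257).
246⁻¹ ≡ 70 (mod 257).
x ≡ 70*159 ≡ 79 (mod 257).
The smallest non-negative solution is x = 79.

79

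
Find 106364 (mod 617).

106364 = 172·617 + 240, so 106364 ≡ 240 (mod 617).

240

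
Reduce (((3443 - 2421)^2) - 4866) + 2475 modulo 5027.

3443 - 2421 = 1022
(1022)^2 ≡ 3895 (mod 5027)
3895 - 4866 = -971 ≡ 4056 (mod 5027)
4056 + 2475 = 6531 ≡ 1504 (mod 5027)

1504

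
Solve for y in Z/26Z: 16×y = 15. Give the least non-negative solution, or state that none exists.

gcd(16, 26) = 2, and 2 does not divide 15.
So the congruence has no solution.

no solution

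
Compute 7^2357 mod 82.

2357 in binary is 100100110101, i.e. 2357 = 2048 + 256 + 32 + 16 + 4 + 1.
7^1 ≡ 7 (mod 82)
7^2 ≡ 7^2 = 49 (mod 82)
7^4 ≡ 49^2 = 2401 ≡ 23 (mod 82)
7^8 ≡ 23^2 = 529 ≡ 37 (mod 82)
7^16 ≡ 37^2 = 1369 ≡ 57 (mod 82)
7^32 ≡ 57^2 = 3249 ≡ 51 (mod 82)
7^64 ≡ 51^2 = 2601 ≡ 59 (mod 82)
7^128 ≡ 59^2 = 3481 ≡ 37 (mod 82)
7^256 ≡ 37^2 = 1369 ≡ 57 (mod 82)
7^512 ≡ 57^2 = 3249 ≡ 51 (mod 82)
7^1024 ≡ 51^2 = 2601 ≡ 59 (mod 82)
7^2048 ≡ 59^2 = 3481 ≡ 37 (mod 82)
7^2357 = 7^2048 · 7^256 · 7^32 · 7^16 · 7^4 · 7^1 ≡ 37 · 57 · 51 · 57 · 23 · 7 (mod 82).
Accumulate the product:
37 · 57 = 2109 ≡ 59
59 · 51 = 3009 ≡ 57
57 · 57 = 3249 ≡ 51
51 · 23 = 1173 ≡ 25
25 · 7 = 175 ≡ 11

11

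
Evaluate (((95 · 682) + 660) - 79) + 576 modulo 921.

556

95 · 682 = 64790 ≡ 320 (mod 921)
320 + 660 = 980 ≡ 59 (mod 921)
59 - 79 = -20 ≡ 901 (mod 921)
901 + 576 = 1477 ≡ 556 (mod 921)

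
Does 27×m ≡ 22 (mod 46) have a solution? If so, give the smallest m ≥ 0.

40

gcd(27, 46) = 1, so a unique solution mod 46 exists.
27⁻¹ ≡ 29 (mod 46).
m ≡ 29×22 ≡ 40 (mod 46).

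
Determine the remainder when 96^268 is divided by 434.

100

By square-and-multiply:
268 in binary is 100001100, i.e. 268 = 256 + 8 + 4.
96^1 ≡ 96 (mod 434)
96^2 ≡ 96^2 = 9216 ≡ 102 (mod 434)
96^4 ≡ 102^2 = 10404 ≡ 422 (mod 434)
96^8 ≡ 422^2 = 178084 ≡ 144 (mod 434)
96^16 ≡ 144^2 = 20736 ≡ 338 (mod 434)
96^32 ≡ 338^2 = 114244 ≡ 102 (mod 434)
96^64 ≡ 102^2 = 10404 ≡ 422 (mod 434)
96^128 ≡ 422^2 = 178084 ≡ 144 (mod 434)
96^256 ≡ 144^2 = 20736 ≡ 338 (mod 434)
96^268 = 96^256 * 96^8 * 96^4 ≡ 338 * 144 * 422 (mod 434).
Accumulate the product:
338 * 144 = 48672 ≡ 64
64 * 422 = 27008 ≡ 100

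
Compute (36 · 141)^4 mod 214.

160

36 · 141 = 5076 ≡ 154 (mod 214)
(154)^4 ≡ 160 (mod 214)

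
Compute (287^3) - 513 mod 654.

560

(287)^3 ≡ 419 (mod 654)
419 - 513 = -94 ≡ 560 (mod 654)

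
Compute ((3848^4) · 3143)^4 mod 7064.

(3848)^4 ≡ 3280 (mod 7064)
3280 · 3143 = 10309040 ≡ 2664 (mod 7064)
(2664)^4 ≡ 5592 (mod 7064)

5592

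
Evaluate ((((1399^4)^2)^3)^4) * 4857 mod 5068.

(1399)^4 ≡ 1037 (mod 5068)
(1037)^2 ≡ 953 (mod 5068)
(953)^3 ≡ 1 (mod 5068)
(1)^4 ≡ 1 (mod 5068)
1 * 4857 = 4857

4857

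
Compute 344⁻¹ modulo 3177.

3177 = 9·344 + 81
344 = 4·81 + 20
81 = 4·20 + 1
20 = 20·1 + 0
gcd(344, 3177) = 1, so the inverse exists.
Bézout: 1 = 17·3177 − 157·344.
So 344⁻¹ ≡ −157 ≡ 3020 (mod 3177).

3020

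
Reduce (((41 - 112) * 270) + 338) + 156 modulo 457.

61

41 - 112 = -71 ≡ 386 (mod 457)
386 * 270 = 104220 ≡ 24 (mod 457)
24 + 338 = 362
362 + 156 = 518 ≡ 61 (mod 457)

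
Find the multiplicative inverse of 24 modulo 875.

474

By the extended Euclidean algorithm:
875 = 36*24 + 11
24 = 2*11 + 2
11 = 5*2 + 1
2 = 2*1 + 0
gcd(24, 875) = 1, so the inverse exists.
Back-substitute for 1:
1 = 1*11 − 5*2
  = −5*24 + 11*11
  = 11*875 − 401*24
So 24⁻¹ ≡ −401 ≡ 474 (mod 875).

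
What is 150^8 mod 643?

625

150^1 ≡ 150 (mod 643)
150^2 ≡ 150^2 = 22500 ≡ 638 (mod 643)
150^4 ≡ 638^2 = 407044 ≡ 25 (mod 643)
150^8 ≡ 25^2 = 625 (mod 643)
So 150^8 ≡ 625 (mod 643).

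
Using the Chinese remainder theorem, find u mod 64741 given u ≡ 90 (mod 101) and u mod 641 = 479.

56246

101⁻¹ mod 641: 101×476 ≡ 1 (mod 641), so 101⁻¹ ≡ 476.
u = 90 + 101×((479 − 90)×476 mod 641) = 90 + 101×556 = 56246.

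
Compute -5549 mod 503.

-5549 = -12×503 + 487, so -5549 ≡ 487 (mod 503).

487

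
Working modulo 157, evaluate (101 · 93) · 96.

101 · 93 = 9393 ≡ 130 (mod 157)
130 · 96 = 12480 ≡ 77 (mod 157)

77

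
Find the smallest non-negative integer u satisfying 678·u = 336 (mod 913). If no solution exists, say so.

gcd(678, 913) = 1, so a unique solution mod 913 exists.
678⁻¹ ≡ 338 (mod 913).
u ≡ 338·336 ≡ 356 (mod 913).

356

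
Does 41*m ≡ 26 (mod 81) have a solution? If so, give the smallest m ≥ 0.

gcd(41, 81) = 1, so a unique solution mod 81 exists.
41⁻¹ ≡ 2 (mod 81).
m ≡ 2*26 ≡ 52 (mod 81).

52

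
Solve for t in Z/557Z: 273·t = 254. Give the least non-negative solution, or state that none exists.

207

gcd(273, 557) = 1, so a unique solution mod 557 exists.
273⁻¹ ≡ 253 (mod 557).
t ≡ 253·254 ≡ 207 (mod 557).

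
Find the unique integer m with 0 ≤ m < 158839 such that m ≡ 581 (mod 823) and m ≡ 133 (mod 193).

823⁻¹ mod 193: 823×53 ≡ 1 (mod 193), so 823⁻¹ ≡ 53.
m = 581 + 823×((133 − 581)×53 mod 193) = 581 + 823×188 = 155305.

155305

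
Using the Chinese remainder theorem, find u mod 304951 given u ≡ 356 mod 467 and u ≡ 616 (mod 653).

467⁻¹ mod 653: 467×165 ≡ 1 (mod 653), so 467⁻¹ ≡ 165.
u = 356 + 467×((616 − 356)×165 mod 653) = 356 + 467×455 = 212841.
Check: 212841 mod 467 = 356, 212841 mod 653 = 616. ✓

212841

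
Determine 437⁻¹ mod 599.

440

By the extended Euclidean algorithm:
599 = 1*437 + 162
437 = 2*162 + 113
162 = 1*113 + 49
113 = 2*49 + 15
49 = 3*15 + 4
15 = 3*4 + 3
4 = 1*3 + 1
3 = 3*1 + 0
gcd(437, 599) = 1, so the inverse exists.
Back-substitute for 1:
1 = 1*4 − 1*3
  = −1*15 + 4*4
  = 4*49 − 13*15
  = −13*113 + 30*49
  = 30*162 − 43*113
  = −43*437 + 116*162
  = 116*599 − 159*437
So 437⁻¹ ≡ −159 ≡ 440 (mod 599).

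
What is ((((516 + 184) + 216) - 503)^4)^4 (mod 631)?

366

516 + 184 = 700 ≡ 69 (mod 631)
69 + 216 = 285
285 - 503 = -218 ≡ 413 (mod 631)
(413)^4 ≡ 479 (mod 631)
(479)^4 ≡ 366 (mod 631)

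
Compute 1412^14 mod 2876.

1092

14 in binary is 1110, i.e. 14 = 8 + 4 + 2.
1412^1 ≡ 1412 (mod 2876)
1412^2 ≡ 1412^2 = 1993744 ≡ 676 (mod 2876)
1412^4 ≡ 676^2 = 456976 ≡ 2568 (mod 2876)
1412^8 ≡ 2568^2 = 6594624 ≡ 2832 (mod 2876)
1412^14 = 1412^8 * 1412^4 * 1412^2 ≡ 2832 * 2568 * 676 (mod 2876).
Accumulate the product:
2832 * 2568 = 7272576 ≡ 2048
2048 * 676 = 1384448 ≡ 1092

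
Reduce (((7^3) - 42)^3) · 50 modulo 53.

5

(7)^3 ≡ 25 (mod 53)
25 - 42 = -17 ≡ 36 (mod 53)
(36)^3 ≡ 16 (mod 53)
16 · 50 = 800 ≡ 5 (mod 53)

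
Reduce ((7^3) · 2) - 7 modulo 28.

7

(7)^3 ≡ 7 (mod 28)
7 · 2 = 14
14 - 7 = 7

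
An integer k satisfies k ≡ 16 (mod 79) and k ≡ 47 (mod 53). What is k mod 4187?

79⁻¹ mod 53: 79*51 ≡ 1 (mod 53), so 79⁻¹ ≡ 51.
k = 16 + 79*((47 − 16)*51 mod 53) = 16 + 79*44 = 3492.

3492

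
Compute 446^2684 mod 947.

By square-and-multiply:
446^1 ≡ 446 (mod 947)
446^2 ≡ 446^2 = 198916 ≡ 46 (mod 947)
446^4 ≡ 46^2 = 2116 ≡ 222 (mod 947)
446^8 ≡ 222^2 = 49284 ≡ 40 (mod 947)
446^16 ≡ 40^2 = 1600 ≡ 653 (mod 947)
446^32 ≡ 653^2 = 426409 ≡ 259 (mod 947)
446^64 ≡ 259^2 = 67081 ≡ 791 (mod 947)
446^128 ≡ 791^2 = 625681 ≡ 661 (mod 947)
446^256 ≡ 661^2 = 436921 ≡ 354 (mod 947)
446^512 ≡ 354^2 = 125316 ≡ 312 (mod 947)
446^1024 ≡ 312^2 = 97344 ≡ 750 (mod 947)
446^2048 ≡ 750^2 = 562500 ≡ 929 (mod 947)
446^2684 = 446^2048 × 446^512 × 446^64 × 446^32 × 446^16 × 446^8 × 446^4 ≡ 929 × 312 × 791 × 259 × 653 × 40 × 222 (mod 947).
Accumulate the product:
929 × 312 = 289848 ≡ 66
66 × 791 = 52206 ≡ 121
121 × 259 = 31339 ≡ 88
88 × 653 = 57464 ≡ 644
644 × 40 = 25760 ≡ 191
191 × 222 = 42402 ≡ 734

734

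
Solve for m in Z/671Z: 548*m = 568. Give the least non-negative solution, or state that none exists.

530

gcd(548, 671) = 1, so a unique solution mod 671 exists.
548⁻¹ ≡ 60 (mod 671).
m ≡ 60*568 ≡ 530 (mod 671).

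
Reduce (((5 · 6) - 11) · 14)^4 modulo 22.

5 · 6 = 30 ≡ 8 (mod 22)
8 - 11 = -3 ≡ 19 (mod 22)
19 · 14 = 266 ≡ 2 (mod 22)
(2)^4 ≡ 16 (mod 22)

16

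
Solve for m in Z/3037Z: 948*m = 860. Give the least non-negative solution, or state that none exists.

1513

gcd(948, 3037) = 1, so a unique solution mod 3037 exists.
948⁻¹ ≡ 535 (mod 3037).
m ≡ 535*860 ≡ 1513 (mod 3037).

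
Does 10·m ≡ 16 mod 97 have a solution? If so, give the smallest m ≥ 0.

21

gcd(10, 97) = 1, so a unique solution mod 97 exists.
10⁻¹ ≡ 68 (mod 97).
m ≡ 68·16 ≡ 21 (mod 97).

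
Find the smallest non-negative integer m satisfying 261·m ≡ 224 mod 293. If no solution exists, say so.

286

gcd(261, 293) = 1, so a unique solution mod 293 exists.
261⁻¹ ≡ 119 (mod 293).
m ≡ 119·224 ≡ 286 (mod 293).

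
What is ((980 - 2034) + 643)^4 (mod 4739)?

980 - 2034 = -1054 ≡ 3685 (mod 4739)
3685 + 643 = 4328
(4328)^4 ≡ 3306 (mod 4739)

3306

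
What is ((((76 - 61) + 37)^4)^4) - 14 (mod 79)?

76 - 61 = 15
15 + 37 = 52
(52)^4 ≡ 8 (mod 79)
(8)^4 ≡ 67 (mod 79)
67 - 14 = 53

53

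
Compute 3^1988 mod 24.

9

3^1 ≡ 3 (mod 24)
3^2 ≡ 3^2 = 9 (mod 24)
3^4 ≡ 9^2 = 81 ≡ 9 (mod 24)
3^8 ≡ 9^2 = 81 ≡ 9 (mod 24)
3^16 ≡ 9^2 = 81 ≡ 9 (mod 24)
3^32 ≡ 9^2 = 81 ≡ 9 (mod 24)
3^64 ≡ 9^2 = 81 ≡ 9 (mod 24)
3^128 ≡ 9^2 = 81 ≡ 9 (mod 24)
3^256 ≡ 9^2 = 81 ≡ 9 (mod 24)
3^512 ≡ 9^2 = 81 ≡ 9 (mod 24)
3^1024 ≡ 9^2 = 81 ≡ 9 (mod 24)
3^1988 = 3^1024 × 3^512 × 3^256 × 3^128 × 3^64 × 3^4 ≡ 9 × 9 × 9 × 9 × 9 × 9 (mod 24).
Accumulate the product:
9 × 9 = 81 ≡ 9
9 × 9 = 81 ≡ 9
9 × 9 = 81 ≡ 9
9 × 9 = 81 ≡ 9
9 × 9 = 81 ≡ 9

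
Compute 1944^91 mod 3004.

Using repeated squaring:
1944^1 ≡ 1944 (mod 3004)
1944^2 ≡ 1944^2 = 3779136 ≡ 104 (mod 3004)
1944^4 ≡ 104^2 = 10816 ≡ 1804 (mod 3004)
1944^8 ≡ 1804^2 = 3254416 ≡ 1084 (mod 3004)
1944^16 ≡ 1084^2 = 1175056 ≡ 492 (mod 3004)
1944^32 ≡ 492^2 = 242064 ≡ 1744 (mod 3004)
1944^64 ≡ 1744^2 = 3041536 ≡ 1488 (mod 3004)
1944^91 = 1944^64 · 1944^16 · 1944^8 · 1944^2 · 1944^1 ≡ 1488 · 492 · 1084 · 104 · 1944 (mod 3004).
Accumulate the product:
1488 · 492 = 732096 ≡ 2124
2124 · 1084 = 2302416 ≡ 1352
1352 · 104 = 140608 ≡ 2424
2424 · 1944 = 4712256 ≡ 1984

1984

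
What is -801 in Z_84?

-801 = -10×84 + 39, so -801 ≡ 39 (mod 84).

39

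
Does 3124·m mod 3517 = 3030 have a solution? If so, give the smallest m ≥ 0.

gcd(3124, 3517) = 1, so a unique solution mod 3517 exists.
3124⁻¹ ≡ 2989 (mod 3517).
m ≡ 2989·3030 ≡ 395 (mod 3517).

395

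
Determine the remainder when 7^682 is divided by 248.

121

682 in binary is 1010101010, i.e. 682 = 512 + 128 + 32 + 8 + 2.
7^1 ≡ 7 (mod 248)
7^2 ≡ 7^2 = 49 (mod 248)
7^4 ≡ 49^2 = 2401 ≡ 169 (mod 248)
7^8 ≡ 169^2 = 28561 ≡ 41 (mod 248)
7^16 ≡ 41^2 = 1681 ≡ 193 (mod 248)
7^32 ≡ 193^2 = 37249 ≡ 49 (mod 248)
7^64 ≡ 49^2 = 2401 ≡ 169 (mod 248)
7^128 ≡ 169^2 = 28561 ≡ 41 (mod 248)
7^256 ≡ 41^2 = 1681 ≡ 193 (mod 248)
7^512 ≡ 193^2 = 37249 ≡ 49 (mod 248)
7^682 = 7^512 · 7^128 · 7^32 · 7^8 · 7^2 ≡ 49 · 41 · 49 · 41 · 49 (mod 248).
Accumulate the product:
49 · 41 = 2009 ≡ 25
25 · 49 = 1225 ≡ 233
233 · 41 = 9553 ≡ 129
129 · 49 = 6321 ≡ 121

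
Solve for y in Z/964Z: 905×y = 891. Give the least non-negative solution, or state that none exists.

279

gcd(905, 964) = 1, so a unique solution mod 964 exists.
905⁻¹ ≡ 49 (mod 964).
y ≡ 49×891 ≡ 279 (mod 964).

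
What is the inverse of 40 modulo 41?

By the extended Euclidean algorithm:
41 = 1·40 + 1
40 = 40·1 + 0
gcd(40, 41) = 1, so the inverse exists.
Bézout: 1 = 1·41 − 1·40.
So 40⁻¹ ≡ −1 ≡ 40 (mod 41).

40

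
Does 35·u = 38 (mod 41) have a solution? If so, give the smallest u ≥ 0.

21

gcd(35, 41) = 1, so a unique solution mod 41 exists.
35⁻¹ ≡ 34 (mod 41).
u ≡ 34·38 ≡ 21 (mod 41).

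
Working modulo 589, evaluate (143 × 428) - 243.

294

143 × 428 = 61204 ≡ 537 (mod 589)
537 - 243 = 294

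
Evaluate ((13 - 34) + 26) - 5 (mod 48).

13 - 34 = -21 ≡ 27 (mod 48)
27 + 26 = 53 ≡ 5 (mod 48)
5 - 5 = 0

0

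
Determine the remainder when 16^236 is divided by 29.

23

16^1 ≡ 16 (mod 29)
16^2 ≡ 16^2 = 256 ≡ 24 (mod 29)
16^4 ≡ 24^2 = 576 ≡ 25 (mod 29)
16^8 ≡ 25^2 = 625 ≡ 16 (mod 29)
16^16 ≡ 16^2 = 256 ≡ 24 (mod 29)
16^32 ≡ 24^2 = 576 ≡ 25 (mod 29)
16^64 ≡ 25^2 = 625 ≡ 16 (mod 29)
16^128 ≡ 16^2 = 256 ≡ 24 (mod 29)
16^236 = 16^128 × 16^64 × 16^32 × 16^8 × 16^4 ≡ 24 × 16 × 25 × 16 × 25 (mod 29).
Accumulate the product:
24 × 16 = 384 ≡ 7
7 × 25 = 175 ≡ 1
1 × 16 = 16
16 × 25 = 400 ≡ 23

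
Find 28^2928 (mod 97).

2928 in binary is 101101110000, i.e. 2928 = 2048 + 512 + 256 + 64 + 32 + 16.
28^1 ≡ 28 (mod 97)
28^2 ≡ 28^2 = 784 ≡ 8 (mod 97)
28^4 ≡ 8^2 = 64 (mod 97)
28^8 ≡ 64^2 = 4096 ≡ 22 (mod 97)
28^16 ≡ 22^2 = 484 ≡ 96 (mod 97)
28^32 ≡ 96^2 = 9216 ≡ 1 (mod 97)
28^64 ≡ 1^2 = 1 (mod 97)
28^128 ≡ 1^2 = 1 (mod 97)
28^256 ≡ 1^2 = 1 (mod 97)
28^512 ≡ 1^2 = 1 (mod 97)
28^1024 ≡ 1^2 = 1 (mod 97)
28^2048 ≡ 1^2 = 1 (mod 97)
28^2928 = 28^2048 × 28^512 × 28^256 × 28^64 × 28^32 × 28^16 ≡ 1 × 1 × 1 × 1 × 1 × 96 (mod 97).
Accumulate the product:
1 × 1 = 1
1 × 1 = 1
1 × 1 = 1
1 × 1 = 1
1 × 96 = 96

96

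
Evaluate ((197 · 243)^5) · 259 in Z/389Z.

197 · 243 = 47871 ≡ 24 (mod 389)
(24)^5 ≡ 183 (mod 389)
183 · 259 = 47397 ≡ 328 (mod 389)

328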